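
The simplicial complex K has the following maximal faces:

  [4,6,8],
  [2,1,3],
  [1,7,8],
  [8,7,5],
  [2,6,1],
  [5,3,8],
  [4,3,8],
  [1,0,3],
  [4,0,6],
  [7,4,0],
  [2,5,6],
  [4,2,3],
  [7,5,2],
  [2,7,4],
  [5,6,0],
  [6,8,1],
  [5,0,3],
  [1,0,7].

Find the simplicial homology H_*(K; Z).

We work with the vertex ordering 0 < 1 < 2 < 3 < 4 < 5 < 6 < 7 < 8. The simplices of K, each written with vertices in increasing order, are:

  0-simplices (9): [0], [1], [2], [3], [4], [5], [6], [7], [8]
  1-simplices (27): (27 of them)
  2-simplices (18): [0,1,3], [0,1,7], [0,3,5], [0,4,6], [0,4,7], [0,5,6], [1,2,3], [1,2,6], [1,6,8], [1,7,8], [2,3,4], [2,4,7], [2,5,6], [2,5,7], [3,4,8], [3,5,8], [4,6,8], [5,7,8]

Hence C_0 ≅ Z^9, C_1 ≅ Z^27, C_2 ≅ Z^18.

∂_1: C_1 → C_0 sends each edge [p,q] (with p < q) to q − p.
The resulting 9×27 matrix has rank 8, and its Smith normal form has invariant factors (1,1,1,1,1,1,1,1).

Boundary ∂_2: C_2 → C_1 sends each 2-simplex [p,q,r] to [q,r] − [p,r] + [p,q]. For instance
  ∂[5,7,8] = [7,8] − [5,8] + [5,7],
  ∂[3,5,8] = [5,8] − [3,8] + [3,5].
As a 27×18 matrix over Z this has rank 17, with invariant factors (1,1,1,1,1,1,1,1,1,1,1,1,1,1,1,1,1).

Reading off H_k = ker ∂_k / im ∂_{k+1}:

  H_0: rank C_0 − rank ∂_1 = 9 − 8 = 1, and the invariant factors of ∂_1 are all 1, so H_0 = Z.
  H_1: rank ker ∂_1 − rank ∂_2 = (27 − 8) − 17 = 2, and the invariant factors of ∂_2 are all 1, so H_1 = Z^2.
  H_2: rank ker ∂_2 − rank ∂_3 = (18 − 17) − 0 = 1, and there is no ∂_3, so H_2 = Z.

As a check, the Euler characteristic is 9 − 27 + 18 = 0, which agrees with 1 − 2 + 1 = 0.
(K is a triangulation of the torus T^2.)

H_0 ≅ Z,  H_1 ≅ Z^2,  H_2 ≅ Z.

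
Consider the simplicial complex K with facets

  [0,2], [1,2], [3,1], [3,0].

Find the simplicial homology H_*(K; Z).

We work with the vertex ordering 0 < 1 < 2 < 3. The simplices of K, each written with vertices in increasing order, are:

  0-simplices (4): [0], [1], [2], [3]
  1-simplices (4): [0,2], [0,3], [1,2], [1,3]

so the chain groups are C_0 ≅ Z^4, C_1 ≅ Z^4.

Boundary ∂_1: C_1 → C_0 sends each edge [p,q] (with p < q) to q − p.
As a 4×4 matrix over Z this has rank 3, with invariant factors (1,1,1).

Now H_k = ker ∂_k / im ∂_{k+1}, so:

  H_0: rank C_0 − rank ∂_1 = 4 − 3 = 1, and the invariant factors of ∂_1 are all 1, so H_0 = Z.
  H_1: rank ker ∂_1 − rank ∂_2 = (4 − 3) − 0 = 1, and there is no ∂_2, so H_1 = Z.

As a check, the Euler characteristic is 4 − 4 = 0, which agrees with 1 − 1 = 0.
(K is a triangulation of the circle S^1.)

H_0 ≅ Z,  H_1 ≅ Z.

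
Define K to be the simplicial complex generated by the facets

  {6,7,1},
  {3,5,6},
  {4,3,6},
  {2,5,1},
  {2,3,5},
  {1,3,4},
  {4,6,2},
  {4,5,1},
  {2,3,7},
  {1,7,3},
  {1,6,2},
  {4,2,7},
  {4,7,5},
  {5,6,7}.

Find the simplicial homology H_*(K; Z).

H_0 ≅ Z,  H_1 ≅ Z^2,  H_2 ≅ Z.

We work with the vertex ordering 1 < 2 < 3 < 4 < 5 < 6 < 7. The simplices of K, each written with vertices in increasing order, are:

  0-simplices (7): [1], [2], [3], [4], [5], [6], [7]
  1-simplices (21): [1,2], [1,3], [1,4], [1,5], [1,6], [1,7], [2,3], [2,4], [2,5], [2,6], [2,7], [3,4], [3,5], [3,6], [3,7], [4,5], [4,6], [4,7], [5,6], [5,7], [6,7]
  2-simplices (14): [1,2,5], [1,2,6], [1,3,4], [1,3,7], [1,4,5], [1,6,7], [2,3,5], [2,3,7], [2,4,6], [2,4,7], [3,4,6], [3,5,6], [4,5,7], [5,6,7]

giving chain groups C_0 ≅ Z^7, C_1 ≅ Z^21, C_2 ≅ Z^14.

Boundary ∂_1: C_1 → C_0 is given by ∂[p,q] = [q] − [p]. For instance
  ∂[1,4] = [4] − [1].
This gives a 7×21 integer matrix of rank 6; reducing to Smith normal form yields diagonal entries (1,1,1,1,1,1).

Boundary ∂_2: C_2 → C_1 maps a triangle to the signed sum of its edges. For instance
  ∂[2,3,5] = [3,5] − [2,5] + [2,3],
  ∂[3,4,6] = [4,6] − [3,6] + [3,4].
As a 21×14 matrix over Z this has rank 13, with invariant factors (1,1,1,1,1,1,1,1,1,1,1,1,1).

Now H_k = ker ∂_k / im ∂_{k+1}, so:

  H_0: rank C_0 − rank ∂_1 = 7 − 6 = 1, and the invariant factors of ∂_1 are all 1, so H_0 ≅ Z.
  H_1: rank ker ∂_1 − rank ∂_2 = (21 − 6) − 13 = 2, and the invariant factors of ∂_2 are all 1, so H_1 ≅ Z^2.
  H_2: rank ker ∂_2 − rank ∂_3 = (14 − 13) − 0 = 1, and there is no ∂_3, so H_2 ≅ Z.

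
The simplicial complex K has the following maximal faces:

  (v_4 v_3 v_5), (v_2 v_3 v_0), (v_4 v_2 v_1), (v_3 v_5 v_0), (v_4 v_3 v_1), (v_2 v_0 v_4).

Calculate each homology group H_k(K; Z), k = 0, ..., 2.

We work with the vertex ordering v_0 < v_1 < v_2 < v_3 < v_4 < v_5. The simplices of K, each written with vertices in increasing order, are:

  0-simplices (6): [v_0], [v_1], [v_2], [v_3], [v_4], [v_5]
  1-simplices (12): [v_0,v_2], [v_0,v_3], [v_0,v_4], [v_0,v_5], [v_1,v_2], [v_1,v_3], [v_1,v_4], [v_2,v_3], [v_2,v_4], [v_3,v_4], [v_3,v_5], [v_4,v_5]
  2-simplices (6): [v_0,v_2,v_3], [v_0,v_2,v_4], [v_0,v_3,v_5], [v_1,v_2,v_4], [v_1,v_3,v_4], [v_3,v_4,v_5]

so the chain groups are C_0 ≅ Z^6, C_1 ≅ Z^12, C_2 ≅ Z^6.

∂_1: C_1 → C_0 is given by ∂[p,q] = [q] − [p].
As a 6×12 matrix over Z this has rank 5, with invariant factors (1,1,1,1,1).

∂_2: C_2 → C_1 sends each 2-simplex [p,q,r] to [q,r] − [p,r] + [p,q]. For instance
  ∂[v_0,v_2,v_4] = [v_2,v_4] − [v_0,v_4] + [v_0,v_2],
  ∂[v_0,v_2,v_3] = [v_2,v_3] − [v_0,v_3] + [v_0,v_2].
The 12×6 boundary matrix has rank 6 and Smith normal form diag(1,1,1,1,1,1).

From H_k ≅ ker(∂_k) / im(∂_{k+1}) we obtain:

  H_0: rank C_0 − rank ∂_1 = 6 − 5 = 1, and the invariant factors of ∂_1 are all 1, so H_0 = Z.
  H_1: rank ker ∂_1 − rank ∂_2 = (12 − 5) − 6 = 1, and the invariant factors of ∂_2 are all 1, so H_1 = Z.
  H_2: rank ker ∂_2 − rank ∂_3 = (6 − 6) − 0 = 0, and there is no ∂_3, so H_2 = 0.

As a check, the Euler characteristic is 6 − 12 + 6 = 0, which agrees with 1 − 1 + 0 = 0.

H_0 = Z,  H_1 = Z,  H_2 = 0.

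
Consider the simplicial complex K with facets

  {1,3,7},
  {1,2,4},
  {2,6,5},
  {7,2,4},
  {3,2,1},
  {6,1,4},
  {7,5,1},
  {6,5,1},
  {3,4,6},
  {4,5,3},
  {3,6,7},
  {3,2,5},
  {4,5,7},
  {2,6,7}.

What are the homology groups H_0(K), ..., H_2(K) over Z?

H_0 ≅ Z,  H_1 ≅ Z^2,  H_2 ≅ Z.

Fix the vertex order 1 < 2 < 3 < 4 < 5 < 6 < 7 and write every simplex with vertices in increasing order. Then dim K = 2 and the simplices of K are:

  0-simplices (7): [1], [2], [3], [4], [5], [6], [7]
  1-simplices (21): [1,2], [1,3], [1,4], [1,5], [1,6], [1,7], [2,3], [2,4], [2,5], [2,6], [2,7], [3,4], [3,5], [3,6], [3,7], [4,5], [4,6], [4,7], [5,6], [5,7], [6,7]
  2-simplices (14): [1,2,3], [1,2,4], [1,3,7], [1,4,6], [1,5,6], [1,5,7], [2,3,5], [2,4,7], [2,5,6], [2,6,7], [3,4,5], [3,4,6], [3,6,7], [4,5,7]

giving chain groups C_0 ≅ Z^7, C_1 ≅ Z^21, C_2 ≅ Z^14.

The boundary map ∂_1: C_1 → C_0 maps an edge to its endpoints' difference, ∂[p,q] = q − p.
The resulting 7×21 matrix has rank 6, and its Smith normal form has invariant factors (1,1,1,1,1,1).

Boundary ∂_2: C_2 → C_1 maps a triangle to the signed sum of its edges. For instance
  ∂[2,3,5] = [3,5] − [2,5] + [2,3],
  ∂[1,5,6] = [5,6] − [1,6] + [1,5].
The resulting 21×14 matrix has rank 13, and its Smith normal form has invariant factors (1,1,1,1,1,1,1,1,1,1,1,1,1).

Computing H_k = (kernel of ∂_k) / (image of ∂_{k+1}):

  H_0: rank C_0 − rank ∂_1 = 7 − 6 = 1, and the invariant factors of ∂_1 are all 1, so H_0 ≅ Z.
  H_1: rank ker ∂_1 − rank ∂_2 = (21 − 6) − 13 = 2, and the invariant factors of ∂_2 are all 1, so H_1 ≅ Z^2.
  H_2: rank ker ∂_2 − rank ∂_3 = (14 − 13) − 0 = 1, and there is no ∂_3, so H_2 ≅ Z.

As a check, the Euler characteristic is 7 − 21 + 14 = 0, which agrees with 1 − 2 + 1 = 0.
(K is a triangulation of the torus T^2.)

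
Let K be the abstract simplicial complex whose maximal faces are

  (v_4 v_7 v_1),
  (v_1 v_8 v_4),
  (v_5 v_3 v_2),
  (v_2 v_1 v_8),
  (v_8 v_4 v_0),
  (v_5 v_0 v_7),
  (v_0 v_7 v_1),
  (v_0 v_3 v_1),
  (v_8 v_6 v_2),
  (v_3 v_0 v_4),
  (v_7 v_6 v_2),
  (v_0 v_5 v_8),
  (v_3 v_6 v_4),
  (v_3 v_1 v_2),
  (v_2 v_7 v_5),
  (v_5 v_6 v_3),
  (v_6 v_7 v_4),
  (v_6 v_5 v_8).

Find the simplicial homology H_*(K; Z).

K has 9 vertices, 27 edges, 18 triangles.
rank ∂_0 = 0, rank ∂_1 = 8 ⇒ b_0 = 9 − 0 − 8 = 1; all invariant factors of ∂_1 are 1 so no torsion. So H_0 ≅ Z.
rank ∂_1 = 8, rank ∂_2 = 18 ⇒ b_1 = 27 − 8 − 18 = 1; ∂_2 has invariant factor(s) [2] giving torsion. So H_1 ≅ Z ⊕ Z/2Z.
rank ∂_2 = 18, rank ∂_3 = 0 ⇒ b_2 = 18 − 18 − 0 = 0. So H_2 ≅ 0.

H_0 ≅ Z,  H_1 ≅ Z ⊕ Z/2Z,  H_2 = 0.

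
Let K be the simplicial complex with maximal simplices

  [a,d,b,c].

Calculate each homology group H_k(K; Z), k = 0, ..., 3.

We work with the vertex ordering a < b < c < d. The simplices of K, each written with vertices in increasing order, are:

  0-simplices (4): a, b, c, d
  1-simplices (6): ab, ac, ad, bc, bd, cd
  2-simplices (4): abc, abd, acd, bcd
  3-simplices (1): abcd

Hence C_0 ≅ Z^4, C_1 ≅ Z^6, C_2 ≅ Z^4, C_3 ≅ Z^1.

The boundary map ∂_1: C_1 → C_0 is given by ∂[p,q] = [q] − [p].
As a 4×6 matrix over Z this has rank 3, with invariant factors (1,1,1).

∂_2: C_2 → C_1 acts by ∂[p,q,r] = [q,r] − [p,r] + [p,q]. For instance
  ∂acd = cd − ad + ac,
  ∂abc = bc − ac + ab.
This gives a 6×4 integer matrix of rank 3; reducing to Smith normal form yields diagonal entries (1,1,1).

∂_3: C_3 → C_2 sends each 3-simplex σ to the alternating sum Σ_i (−1)^i (σ with its i-th vertex removed). For instance
  ∂abcd = bcd − acd + abd − abc.
This gives a 4×1 integer matrix of rank 1; reducing to Smith normal form yields diagonal entries (1).

Reading off H_k = ker ∂_k / im ∂_{k+1}:

  H_0: rank C_0 − rank ∂_1 = 4 − 3 = 1, and the invariant factors of ∂_1 are all 1, so H_0 ≅ Z.
  H_1: rank ker ∂_1 − rank ∂_2 = (6 − 3) − 3 = 0, and the invariant factors of ∂_2 are all 1, so H_1 ≅ 0.
  H_2: rank ker ∂_2 − rank ∂_3 = (4 − 3) − 1 = 0, and the invariant factors of ∂_3 are all 1, so H_2 ≅ 0.
  H_3: rank ker ∂_3 − rank ∂_4 = (1 − 1) − 0 = 0, and there is no ∂_4, so H_3 ≅ 0.

As a check, the Euler characteristic is 4 − 6 + 4 − 1 = 1, which agrees with 1 − 0 + 0 − 0 = 1.

H_0 = Z,  H_1 = 0,  H_2 = 0,  H_3 = 0.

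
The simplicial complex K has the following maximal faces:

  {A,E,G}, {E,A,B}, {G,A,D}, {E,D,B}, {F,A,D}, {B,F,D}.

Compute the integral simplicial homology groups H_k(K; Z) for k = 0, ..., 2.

K has 6 vertices, 12 edges, 6 triangles.
rank ∂_0 = 0, rank ∂_1 = 5 ⇒ b_0 = 6 − 0 − 5 = 1; all invariant factors of ∂_1 are 1 so no torsion. So H_0 ≅ Z.
rank ∂_1 = 5, rank ∂_2 = 6 ⇒ b_1 = 12 − 5 − 6 = 1; all invariant factors of ∂_2 are 1 so no torsion. So H_1 ≅ Z.
rank ∂_2 = 6, rank ∂_3 = 0 ⇒ b_2 = 6 − 6 − 0 = 0. So H_2 ≅ 0.

H_0 = Z,  H_1 = Z,  H_2 = 0.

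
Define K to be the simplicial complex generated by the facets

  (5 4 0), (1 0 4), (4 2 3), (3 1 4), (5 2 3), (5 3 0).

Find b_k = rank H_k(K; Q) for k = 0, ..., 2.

We work with the vertex ordering 0 < 1 < 2 < 3 < 4 < 5. The simplices of K, each written with vertices in increasing order, are:

  0-simplices (6): [0], [1], [2], [3], [4], [5]
  1-simplices (12): [0,1], [0,3], [0,4], [0,5], [1,3], [1,4], [2,3], [2,4], [2,5], [3,4], [3,5], [4,5]
  2-simplices (6): [0,1,4], [0,3,5], [0,4,5], [1,3,4], [2,3,4], [2,3,5]

Hence C_0 ≅ Z^6, C_1 ≅ Z^12, C_2 ≅ Z^6.

∂_1: C_1 → C_0 is given by ∂[p,q] = [q] − [p].
As a 6×12 matrix over Z this has rank 5, with invariant factors (1,1,1,1,1).

Boundary ∂_2: C_2 → C_1 acts by ∂[p,q,r] = [q,r] − [p,r] + [p,q]. For instance
  ∂[2,3,5] = [3,5] − [2,5] + [2,3],
  ∂[0,4,5] = [4,5] − [0,5] + [0,4].
This gives a 12×6 integer matrix of rank 6; reducing to Smith normal form yields diagonal entries (1,1,1,1,1,1).

From H_k ≅ ker(∂_k) / im(∂_{k+1}) we obtain:

  H_0: rank C_0 − rank ∂_1 = 6 − 5 = 1, and the invariant factors of ∂_1 are all 1, so H_0 ≅ Z.
  H_1: rank ker ∂_1 − rank ∂_2 = (12 − 5) − 6 = 1, and the invariant factors of ∂_2 are all 1, so H_1 ≅ Z.
  H_2: rank ker ∂_2 − rank ∂_3 = (6 − 6) − 0 = 0, and there is no ∂_3, so H_2 ≅ 0.

(K is a triangulation of the cylinder S^1 x I.)

Hence the Betti numbers are b_0 = 1, b_1 = 1, b_2 = 0.

b_0 = 1, b_1 = 1, b_2 = 0.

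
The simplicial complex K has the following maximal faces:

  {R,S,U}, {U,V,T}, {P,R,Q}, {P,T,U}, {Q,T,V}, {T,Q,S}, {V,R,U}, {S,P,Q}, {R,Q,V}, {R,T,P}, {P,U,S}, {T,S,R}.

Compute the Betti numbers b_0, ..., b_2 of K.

b_0 = 1, b_1 = 0, b_2 = 0.

We work with the vertex ordering P < Q < R < S < T < U < V. The simplices of K, each written with vertices in increasing order, are:

  0-simplices (7): P, Q, R, S, T, U, V
  1-simplices (18): PQ, PR, PS, PT, PU, QR, QS, QT, QV, RS, RT, RU, RV, ST, SU, TU, TV, UV
  2-simplices (12): PQR, PQS, PRT, PSU, PTU, QRV, QST, QTV, RST, RSU, RUV, TUV

so the chain groups are C_0 ≅ Z^7, C_1 ≅ Z^18, C_2 ≅ Z^12.

Boundary ∂_1: C_1 → C_0 sends each edge [p,q] (with p < q) to q − p. For instance
  ∂QT = T − Q.
The resulting 7×18 matrix has rank 6, and its Smith normal form has invariant factors (1,1,1,1,1,1).

∂_2: C_2 → C_1 acts by ∂[p,q,r] = [q,r] − [p,r] + [p,q]. For instance
  ∂RSU = SU − RU + RS,
  ∂RST = ST − RT + RS.
The 18×12 boundary matrix has rank 12 and Smith normal form diag(1,1,1,1,1,1,1,1,1,1,1,2).

Now H_k = ker ∂_k / im ∂_{k+1}, so:

  H_0: rank C_0 − rank ∂_1 = 7 − 6 = 1, and the invariant factors of ∂_1 are all 1, so H_0 ≅ Z.
  H_1: rank ker ∂_1 − rank ∂_2 = (18 − 6) − 12 = 0, and ∂_2 has invariant factor 2 > 1, so H_1 ≅ Z/2Z.
  H_2: rank ker ∂_2 − rank ∂_3 = (12 − 12) − 0 = 0, and there is no ∂_3, so H_2 ≅ 0.

Hence the Betti numbers are b_0 = 1, b_1 = 0, b_2 = 0.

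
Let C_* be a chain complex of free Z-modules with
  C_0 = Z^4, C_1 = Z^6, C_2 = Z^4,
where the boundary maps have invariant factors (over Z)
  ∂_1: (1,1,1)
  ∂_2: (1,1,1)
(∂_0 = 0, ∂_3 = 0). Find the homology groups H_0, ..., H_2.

H_0 = Z,  H_1 = 0,  H_2 = Z.

H_0: b_0 = 4 − 0 − 3 = 1; torsion from ∂_1 factors > 1: none. So H_0 = Z.
H_1: b_1 = 6 − 3 − 3 = 0; torsion from ∂_2 factors > 1: none. So H_1 = 0.
H_2: b_2 = 4 − 3 − 0 = 1; torsion from ∂_3 factors > 1: none. So H_2 = Z.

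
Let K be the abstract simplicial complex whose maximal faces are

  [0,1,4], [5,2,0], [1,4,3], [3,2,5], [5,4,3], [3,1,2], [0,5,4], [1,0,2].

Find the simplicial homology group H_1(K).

Order the vertices as 0 < 1 < 2 < 3 < 4 < 5. Listing each simplex with vertices in this order, K has dimension 2 with simplices:

  0-simplices (6): [0], [1], [2], [3], [4], [5]
  1-simplices (12): [0,1], [0,2], [0,4], [0,5], [1,2], [1,3], [1,4], [2,3], [2,5], [3,4], [3,5], [4,5]
  2-simplices (8): [0,1,2], [0,1,4], [0,2,5], [0,4,5], [1,2,3], [1,3,4], [2,3,5], [3,4,5]

so the chain groups are C_0 ≅ Z^6, C_1 ≅ Z^12, C_2 ≅ Z^8.

The boundary map ∂_1: C_1 → C_0 sends each edge [p,q] (with p < q) to q − p.
As a 6×12 matrix over Z this has rank 5, with invariant factors (1,1,1,1,1).

Boundary ∂_2: C_2 → C_1 sends each 2-simplex [p,q,r] to [q,r] − [p,r] + [p,q]. For instance
  ∂[2,3,5] = [3,5] − [2,5] + [2,3],
  ∂[0,1,2] = [1,2] − [0,2] + [0,1].
As a 12×8 matrix over Z this has rank 7, with invariant factors (1,1,1,1,1,1,1).

Computing H_k = (kernel of ∂_k) / (image of ∂_{k+1}):

  H_1: rank ker ∂_1 − rank ∂_2 = (12 − 5) − 7 = 0, and the invariant factors of ∂_2 are all 1, so H_1 ≅ 0.

H_1 ≅ 0.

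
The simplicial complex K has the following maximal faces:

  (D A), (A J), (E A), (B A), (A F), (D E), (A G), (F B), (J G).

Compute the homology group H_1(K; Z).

H_1 = Z^3.

Fix the vertex order A < B < D < E < F < G < J and write every simplex with vertices in increasing order. Then dim K = 1 and the simplices of K are:

  0-simplices (7): A, B, D, E, F, G, J
  1-simplices (9): AB, AD, AE, AF, AG, AJ, BF, DE, GJ

giving chain groups C_0 ≅ Z^7, C_1 ≅ Z^9.

The boundary map ∂_1: C_1 → C_0 is given by ∂[p,q] = [q] − [p].
The 7×9 boundary matrix has rank 6 and Smith normal form diag(1,1,1,1,1,1).

Now H_k = ker ∂_k / im ∂_{k+1}, so:

  H_1: rank ker ∂_1 − rank ∂_2 = (9 − 6) − 0 = 3, and there is no ∂_2, so H_1 = Z^3.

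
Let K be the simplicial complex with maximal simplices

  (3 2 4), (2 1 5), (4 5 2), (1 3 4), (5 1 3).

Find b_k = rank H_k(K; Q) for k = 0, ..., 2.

K has 5 vertices, 10 edges, 5 triangles.
rank ∂_0 = 0, rank ∂_1 = 4 ⇒ b_0 = 5 − 0 − 4 = 1; all invariant factors of ∂_1 are 1 so no torsion. So H_0 ≅ Z.
rank ∂_1 = 4, rank ∂_2 = 5 ⇒ b_1 = 10 − 4 − 5 = 1; all invariant factors of ∂_2 are 1 so no torsion. So H_1 ≅ Z.
rank ∂_2 = 5, rank ∂_3 = 0 ⇒ b_2 = 5 − 5 − 0 = 0. So H_2 ≅ 0.

b_0 = 1, b_1 = 1, b_2 = 0.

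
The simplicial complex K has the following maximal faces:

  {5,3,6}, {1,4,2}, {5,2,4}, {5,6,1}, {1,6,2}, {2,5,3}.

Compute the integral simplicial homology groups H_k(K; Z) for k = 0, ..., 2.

H_0 = Z,  H_1 = Z,  H_2 = 0.

Fix the vertex order 1 < 2 < 3 < 4 < 5 < 6 and write every simplex with vertices in increasing order. Then dim K = 2 and the simplices of K are:

  0-simplices (6): [1], [2], [3], [4], [5], [6]
  1-simplices (12): [1,2], [1,4], [1,5], [1,6], [2,3], [2,4], [2,5], [2,6], [3,5], [3,6], [4,5], [5,6]
  2-simplices (6): [1,2,4], [1,2,6], [1,5,6], [2,3,5], [2,4,5], [3,5,6]

Hence C_0 ≅ Z^6, C_1 ≅ Z^12, C_2 ≅ Z^6.

∂_1: C_1 → C_0 maps an edge to its endpoints' difference, ∂[p,q] = q − p. For instance
  ∂[1,4] = [4] − [1].
This gives a 6×12 integer matrix of rank 5; reducing to Smith normal form yields diagonal entries (1,1,1,1,1).

The boundary map ∂_2: C_2 → C_1 maps a triangle to the signed sum of its edges. For instance
  ∂[1,5,6] = [5,6] − [1,6] + [1,5],
  ∂[1,2,6] = [2,6] − [1,6] + [1,2].
The resulting 12×6 matrix has rank 6, and its Smith normal form has invariant factors (1,1,1,1,1,1).

From H_k ≅ ker(∂_k) / im(∂_{k+1}) we obtain:

  H_0: rank C_0 − rank ∂_1 = 6 − 5 = 1, and the invariant factors of ∂_1 are all 1, so H_0 ≅ Z.
  H_1: rank ker ∂_1 − rank ∂_2 = (12 − 5) − 6 = 1, and the invariant factors of ∂_2 are all 1, so H_1 ≅ Z.
  H_2: rank ker ∂_2 − rank ∂_3 = (6 − 6) − 0 = 0, and there is no ∂_3, so H_2 ≅ 0.

(K is a triangulation of the cylinder S^1 x I.)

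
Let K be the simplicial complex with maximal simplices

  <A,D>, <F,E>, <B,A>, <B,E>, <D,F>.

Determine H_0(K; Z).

Order the vertices as A < B < D < E < F. Listing each simplex with vertices in this order, K has dimension 1 with simplices:

  0-simplices (5): A, B, D, E, F
  1-simplices (5): AB, AD, BE, DF, EF

so the chain groups are C_0 ≅ Z^5, C_1 ≅ Z^5.

∂_1: C_1 → C_0 is given by ∂[p,q] = [q] − [p]. For instance
  ∂AB = B − A.
The 5×5 boundary matrix has rank 4 and Smith normal form diag(1,1,1,1).

Reading off H_k = ker ∂_k / im ∂_{k+1}:

  H_0: rank C_0 − rank ∂_1 = 5 − 4 = 1, and the invariant factors of ∂_1 are all 1, so H_0 = Z.

H_0 = Z.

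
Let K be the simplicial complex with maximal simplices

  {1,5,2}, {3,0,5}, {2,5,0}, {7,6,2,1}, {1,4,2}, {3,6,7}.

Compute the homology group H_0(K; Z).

We work with the vertex ordering 0 < 1 < 2 < 3 < 4 < 5 < 6 < 7. The simplices of K, each written with vertices in increasing order, are:

  0-simplices (8): [0], [1], [2], [3], [4], [5], [6], [7]
  1-simplices (16): [0,2], [0,3], [0,5], [1,2], [1,4], [1,5], [1,6], [1,7], [2,4], [2,5], [2,6], [2,7], [3,5], [3,6], [3,7], [6,7]
  2-simplices (9): [0,2,5], [0,3,5], [1,2,4], [1,2,5], [1,2,6], [1,2,7], [1,6,7], [2,6,7], [3,6,7]
  3-simplices (1): [1,2,6,7]

so the chain groups are C_0 ≅ Z^8, C_1 ≅ Z^16, C_2 ≅ Z^9, C_3 ≅ Z^1.

Boundary ∂_1: C_1 → C_0 sends each edge [p,q] (with p < q) to q − p. For instance
  ∂[3,5] = [5] − [3].
As a 8×16 matrix over Z this has rank 7, with invariant factors (1,1,1,1,1,1,1).

Boundary ∂_2: C_2 → C_1 sends each 2-simplex [p,q,r] to [q,r] − [p,r] + [p,q]. For instance
  ∂[1,6,7] = [6,7] − [1,7] + [1,6],
  ∂[2,6,7] = [6,7] − [2,7] + [2,6].
The resulting 16×9 matrix has rank 8, and its Smith normal form has invariant factors (1,1,1,1,1,1,1,1).

Boundary ∂_3: C_3 → C_2 sends each 3-simplex σ to the alternating sum Σ_i (−1)^i (σ with its i-th vertex removed). For instance
  ∂[1,2,6,7] = [2,6,7] − [1,6,7] + [1,2,7] − [1,2,6].
This gives a 9×1 integer matrix of rank 1; reducing to Smith normal form yields diagonal entries (1).

Computing H_k = (kernel of ∂_k) / (image of ∂_{k+1}):

  H_0: rank C_0 − rank ∂_1 = 8 − 7 = 1, and the invariant factors of ∂_1 are all 1, so H_0 ≅ Z.

H_0 ≅ Z.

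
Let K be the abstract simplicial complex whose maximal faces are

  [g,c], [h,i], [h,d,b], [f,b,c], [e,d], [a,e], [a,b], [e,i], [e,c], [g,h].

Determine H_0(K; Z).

We work with the vertex ordering a < b < c < d < e < f < g < h < i. The simplices of K, each written with vertices in increasing order, are:

  0-simplices (9): a, b, c, d, e, f, g, h, i
  1-simplices (14): ab, ae, bc, bd, bf, bh, ce, cf, cg, de, dh, ei, gh, hi
  2-simplices (2): bcf, bdh

so the chain groups are C_0 ≅ Z^9, C_1 ≅ Z^14, C_2 ≅ Z^2.

The boundary map ∂_1: C_1 → C_0 sends each edge [p,q] (with p < q) to q − p. For instance
  ∂bd = d − b.
The 9×14 boundary matrix has rank 8 and Smith normal form diag(1,1,1,1,1,1,1,1).

The boundary map ∂_2: C_2 → C_1 acts by ∂[p,q,r] = [q,r] − [p,r] + [p,q]. For instance
  ∂bdh = dh − bh + bd,
  ∂bcf = cf − bf + bc.
The resulting 14×2 matrix has rank 2, and its Smith normal form has invariant factors (1,1).

Reading off H_k = ker ∂_k / im ∂_{k+1}:

  H_0: rank C_0 − rank ∂_1 = 9 − 8 = 1, and the invariant factors of ∂_1 are all 1, so H_0 = Z.

H_0 ≅ Z.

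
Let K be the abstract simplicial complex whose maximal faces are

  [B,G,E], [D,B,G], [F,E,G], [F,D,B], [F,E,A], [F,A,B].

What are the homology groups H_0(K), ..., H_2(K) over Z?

Order the vertices as A < B < D < E < F < G. Listing each simplex with vertices in this order, K has dimension 2 with simplices:

  0-simplices (6): A, B, D, E, F, G
  1-simplices (12): AB, AE, AF, BD, BE, BF, BG, DF, DG, EF, EG, FG
  2-simplices (6): ABF, AEF, BDF, BDG, BEG, EFG

Hence C_0 ≅ Z^6, C_1 ≅ Z^12, C_2 ≅ Z^6.

Boundary ∂_1: C_1 → C_0 maps an edge to its endpoints' difference, ∂[p,q] = q − p.
This gives a 6×12 integer matrix of rank 5; reducing to Smith normal form yields diagonal entries (1,1,1,1,1).

∂_2: C_2 → C_1 sends each 2-simplex [p,q,r] to [q,r] − [p,r] + [p,q]. For instance
  ∂ABF = BF − AF + AB,
  ∂EFG = FG − EG + EF.
The resulting 12×6 matrix has rank 6, and its Smith normal form has invariant factors (1,1,1,1,1,1).

Reading off H_k = ker ∂_k / im ∂_{k+1}:

  H_0: rank C_0 − rank ∂_1 = 6 − 5 = 1, and the invariant factors of ∂_1 are all 1, so H_0 = Z.
  H_1: rank ker ∂_1 − rank ∂_2 = (12 − 5) − 6 = 1, and the invariant factors of ∂_2 are all 1, so H_1 = Z.
  H_2: rank ker ∂_2 − rank ∂_3 = (6 − 6) − 0 = 0, and there is no ∂_3, so H_2 = 0.

H_0 = Z,  H_1 = Z,  H_2 = 0.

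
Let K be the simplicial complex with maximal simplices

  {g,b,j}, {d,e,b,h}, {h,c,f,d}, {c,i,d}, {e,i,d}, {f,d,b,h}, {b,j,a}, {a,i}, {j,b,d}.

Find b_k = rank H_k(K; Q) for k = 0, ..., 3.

b_0 = 1, b_1 = 1, b_2 = 0, b_3 = 0.

We work with the vertex ordering a < b < c < d < e < f < g < h < i < j. The simplices of K, each written with vertices in increasing order, are:

  0-simplices (10): a, b, c, d, e, f, g, h, i, j
  1-simplices (22): ab, ai, aj, bd, be, bf, bg, bh, bj, cd, cf, ch, ci, de, df, dh, di, dj, eh, ei, fh, gj
  2-simplices (15): abj, bde, bdf, bdh, bdj, beh, bfh, bgj, cdf, cdh, cdi, cfh, deh, dei, dfh
  3-simplices (3): bdeh, bdfh, cdfh

so the chain groups are C_0 ≅ Z^10, C_1 ≅ Z^22, C_2 ≅ Z^15, C_3 ≅ Z^3.

∂_1: C_1 → C_0 is given by ∂[p,q] = [q] − [p].
The 10×22 boundary matrix has rank 9 and Smith normal form diag(1,1,1,1,1,1,1,1,1).

Boundary ∂_2: C_2 → C_1 acts by ∂[p,q,r] = [q,r] − [p,r] + [p,q]. For instance
  ∂beh = eh − bh + be,
  ∂cfh = fh − ch + cf.
The 22×15 boundary matrix has rank 12 and Smith normal form diag(1,1,1,1,1,1,1,1,1,1,1,1).

Boundary ∂_3: C_3 → C_2 sends each 3-simplex σ to the alternating sum Σ_i (−1)^i (σ with its i-th vertex removed). For instance
  ∂bdeh = deh − beh + bdh − bde,
  ∂bdfh = dfh − bfh + bdh − bdf.
This gives a 15×3 integer matrix of rank 3; reducing to Smith normal form yields diagonal entries (1,1,1).

From H_k ≅ ker(∂_k) / im(∂_{k+1}) we obtain:

  H_0: rank C_0 − rank ∂_1 = 10 − 9 = 1, and the invariant factors of ∂_1 are all 1, so H_0 = Z.
  H_1: rank ker ∂_1 − rank ∂_2 = (22 − 9) − 12 = 1, and the invariant factors of ∂_2 are all 1, so H_1 = Z.
  H_2: rank ker ∂_2 − rank ∂_3 = (15 − 12) − 3 = 0, and the invariant factors of ∂_3 are all 1, so H_2 = 0.
  H_3: rank ker ∂_3 − rank ∂_4 = (3 − 3) − 0 = 0, and there is no ∂_4, so H_3 = 0.

As a check, the Euler characteristic is 10 − 22 + 15 − 3 = 0, which agrees with 1 − 1 + 0 − 0 = 0.

Hence the Betti numbers are b_0 = 1, b_1 = 1, b_2 = 0, b_3 = 0.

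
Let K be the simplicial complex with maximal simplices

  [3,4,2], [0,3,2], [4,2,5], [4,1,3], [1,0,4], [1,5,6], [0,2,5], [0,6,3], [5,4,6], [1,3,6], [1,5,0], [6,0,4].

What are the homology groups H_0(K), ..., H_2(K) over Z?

Fix the vertex order 0 < 1 < 2 < 3 < 4 < 5 < 6 and write every simplex with vertices in increasing order. Then dim K = 2 and the simplices of K are:

  0-simplices (7): [0], [1], [2], [3], [4], [5], [6]
  1-simplices (18): [0,1], [0,2], [0,3], [0,4], [0,5], [0,6], [1,3], [1,4], [1,5], [1,6], [2,3], [2,4], [2,5], [3,4], [3,6], [4,5], [4,6], [5,6]
  2-simplices (12): [0,1,4], [0,1,5], [0,2,3], [0,2,5], [0,3,6], [0,4,6], [1,3,4], [1,3,6], [1,5,6], [2,3,4], [2,4,5], [4,5,6]

Hence C_0 ≅ Z^7, C_1 ≅ Z^18, C_2 ≅ Z^12.

The boundary map ∂_1: C_1 → C_0 sends each edge [p,q] (with p < q) to q − p. For instance
  ∂[2,5] = [5] − [2].
The 7×18 boundary matrix has rank 6 and Smith normal form diag(1,1,1,1,1,1).

The boundary map ∂_2: C_2 → C_1 acts by ∂[p,q,r] = [q,r] − [p,r] + [p,q]. For instance
  ∂[0,1,4] = [1,4] − [0,4] + [0,1],
  ∂[0,3,6] = [3,6] − [0,6] + [0,3].
The 18×12 boundary matrix has rank 12 and Smith normal form diag(1,1,1,1,1,1,1,1,1,1,1,2).

From H_k ≅ ker(∂_k) / im(∂_{k+1}) we obtain:

  H_0: rank C_0 − rank ∂_1 = 7 − 6 = 1, and the invariant factors of ∂_1 are all 1, so H_0 ≅ Z.
  H_1: rank ker ∂_1 − rank ∂_2 = (18 − 6) − 12 = 0, and ∂_2 has invariant factor 2 > 1, so H_1 ≅ Z/2Z.
  H_2: rank ker ∂_2 − rank ∂_3 = (12 − 12) − 0 = 0, and there is no ∂_3, so H_2 ≅ 0.

H_0 = Z,  H_1 = Z/2Z,  H_2 = 0.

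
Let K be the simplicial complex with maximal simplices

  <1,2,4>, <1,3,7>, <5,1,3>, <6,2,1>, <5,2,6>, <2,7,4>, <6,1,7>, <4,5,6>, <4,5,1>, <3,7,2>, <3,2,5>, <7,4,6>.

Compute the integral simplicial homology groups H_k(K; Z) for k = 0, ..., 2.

H_0 = Z,  H_1 = Z/2,  H_2 = 0.

K has 7 vertices, 18 edges, 12 triangles.
rank ∂_0 = 0, rank ∂_1 = 6 ⇒ b_0 = 7 − 0 − 6 = 1; all invariant factors of ∂_1 are 1 so no torsion. So H_0 = Z.
rank ∂_1 = 6, rank ∂_2 = 12 ⇒ b_1 = 18 − 6 − 12 = 0; ∂_2 has invariant factor(s) [2] giving torsion. So H_1 = Z/2.
rank ∂_2 = 12, rank ∂_3 = 0 ⇒ b_2 = 12 − 12 − 0 = 0. So H_2 = 0.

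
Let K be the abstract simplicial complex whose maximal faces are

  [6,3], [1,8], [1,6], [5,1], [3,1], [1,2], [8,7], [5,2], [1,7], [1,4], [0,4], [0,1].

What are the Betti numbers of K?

We work with the vertex ordering 0 < 1 < 2 < 3 < 4 < 5 < 6 < 7 < 8. The simplices of K, each written with vertices in increasing order, are:

  0-simplices (9): [0], [1], [2], [3], [4], [5], [6], [7], [8]
  1-simplices (12): [0,1], [0,4], [1,2], [1,3], [1,4], [1,5], [1,6], [1,7], [1,8], [2,5], [3,6], [7,8]

so the chain groups are C_0 ≅ Z^9, C_1 ≅ Z^12.

The boundary map ∂_1: C_1 → C_0 maps an edge to its endpoints' difference, ∂[p,q] = q − p. For instance
  ∂[1,2] = [2] − [1].
The 9×12 boundary matrix has rank 8 and Smith normal form diag(1,1,1,1,1,1,1,1).

Computing H_k = (kernel of ∂_k) / (image of ∂_{k+1}):

  H_0: rank C_0 − rank ∂_1 = 9 − 8 = 1, and the invariant factors of ∂_1 are all 1, so H_0 = Z.
  H_1: rank ker ∂_1 − rank ∂_2 = (12 − 8) − 0 = 4, and there is no ∂_2, so H_1 = Z^4.

(K is a triangulation of a wedge of 4 circles.)

Hence the Betti numbers are b_0 = 1, b_1 = 4.

b_0 = 1, b_1 = 4.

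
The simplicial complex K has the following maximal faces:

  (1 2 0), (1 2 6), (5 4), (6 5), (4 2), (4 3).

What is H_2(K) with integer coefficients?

Take the total order 0 < 1 < 2 < 3 < 4 < 5 < 6 on the vertex set. Then K (dimension 2) consists of the simplices:

  0-simplices (7): [0], [1], [2], [3], [4], [5], [6]
  1-simplices (9): [0,1], [0,2], [1,2], [1,6], [2,4], [2,6], [3,4], [4,5], [5,6]
  2-simplices (2): [0,1,2], [1,2,6]

giving chain groups C_0 ≅ Z^7, C_1 ≅ Z^9, C_2 ≅ Z^2.

The boundary map ∂_1: C_1 → C_0 maps an edge to its endpoints' difference, ∂[p,q] = q − p. For instance
  ∂[3,4] = [4] − [3].
The resulting 7×9 matrix has rank 6, and its Smith normal form has invariant factors (1,1,1,1,1,1).

The boundary map ∂_2: C_2 → C_1 maps a triangle to the signed sum of its edges. For instance
  ∂[0,1,2] = [1,2] − [0,2] + [0,1],
  ∂[1,2,6] = [2,6] − [1,6] + [1,2].
This gives a 9×2 integer matrix of rank 2; reducing to Smith normal form yields diagonal entries (1,1).

From H_k ≅ ker(∂_k) / im(∂_{k+1}) we obtain:

  H_2: rank ker ∂_2 − rank ∂_3 = (2 − 2) − 0 = 0, and there is no ∂_3, so H_2 ≅ 0.

H_2 = 0.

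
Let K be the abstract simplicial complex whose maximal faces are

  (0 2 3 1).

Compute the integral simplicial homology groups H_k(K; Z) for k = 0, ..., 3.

Fix the vertex order 0 < 1 < 2 < 3 and write every simplex with vertices in increasing order. Then dim K = 3 and the simplices of K are:

  0-simplices (4): [0], [1], [2], [3]
  1-simplices (6): [0,1], [0,2], [0,3], [1,2], [1,3], [2,3]
  2-simplices (4): [0,1,2], [0,1,3], [0,2,3], [1,2,3]
  3-simplices (1): [0,1,2,3]

so the chain groups are C_0 ≅ Z^4, C_1 ≅ Z^6, C_2 ≅ Z^4, C_3 ≅ Z^1.

Boundary ∂_1: C_1 → C_0 sends each edge [p,q] (with p < q) to q − p. For instance
  ∂[0,1] = [1] − [0].
This gives a 4×6 integer matrix of rank 3; reducing to Smith normal form yields diagonal entries (1,1,1).

The boundary map ∂_2: C_2 → C_1 sends each 2-simplex [p,q,r] to [q,r] − [p,r] + [p,q]. For instance
  ∂[0,1,2] = [1,2] − [0,2] + [0,1],
  ∂[0,1,3] = [1,3] − [0,3] + [0,1].
As a 6×4 matrix over Z this has rank 3, with invariant factors (1,1,1).

∂_3: C_3 → C_2 sends each 3-simplex σ to the alternating sum Σ_i (−1)^i (σ with its i-th vertex removed). For instance
  ∂[0,1,2,3] = [1,2,3] − [0,2,3] + [0,1,3] − [0,1,2].
The 4×1 boundary matrix has rank 1 and Smith normal form diag(1).

Reading off H_k = ker ∂_k / im ∂_{k+1}:

  H_0: rank C_0 − rank ∂_1 = 4 − 3 = 1, and the invariant factors of ∂_1 are all 1, so H_0 = Z.
  H_1: rank ker ∂_1 − rank ∂_2 = (6 − 3) − 3 = 0, and the invariant factors of ∂_2 are all 1, so H_1 = 0.
  H_2: rank ker ∂_2 − rank ∂_3 = (4 − 3) − 1 = 0, and the invariant factors of ∂_3 are all 1, so H_2 = 0.
  H_3: rank ker ∂_3 − rank ∂_4 = (1 − 1) − 0 = 0, and there is no ∂_4, so H_3 = 0.

(K is a triangulation of the 3-simplex.)

H_0 = Z,  H_1 = 0,  H_2 = 0,  H_3 = 0.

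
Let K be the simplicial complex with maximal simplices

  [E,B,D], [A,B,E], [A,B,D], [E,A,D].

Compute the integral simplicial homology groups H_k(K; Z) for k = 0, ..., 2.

Fix the vertex order A < B < D < E and write every simplex with vertices in increasing order. Then dim K = 2 and the simplices of K are:

  0-simplices (4): A, B, D, E
  1-simplices (6): AB, AD, AE, BD, BE, DE
  2-simplices (4): ABD, ABE, ADE, BDE

Hence C_0 ≅ Z^4, C_1 ≅ Z^6, C_2 ≅ Z^4.

Boundary ∂_1: C_1 → C_0 sends each edge [p,q] (with p < q) to q − p. For instance
  ∂AD = D − A.
The resulting 4×6 matrix has rank 3, and its Smith normal form has invariant factors (1,1,1).

The boundary map ∂_2: C_2 → C_1 sends each 2-simplex [p,q,r] to [q,r] − [p,r] + [p,q]. For instance
  ∂BDE = DE − BE + BD,
  ∂ADE = DE − AE + AD.
The resulting 6×4 matrix has rank 3, and its Smith normal form has invariant factors (1,1,1).

From H_k ≅ ker(∂_k) / im(∂_{k+1}) we obtain:

  H_0: rank C_0 − rank ∂_1 = 4 − 3 = 1, and the invariant factors of ∂_1 are all 1, so H_0 ≅ Z.
  H_1: rank ker ∂_1 − rank ∂_2 = (6 − 3) − 3 = 0, and the invariant factors of ∂_2 are all 1, so H_1 ≅ 0.
  H_2: rank ker ∂_2 − rank ∂_3 = (4 − 3) − 0 = 1, and there is no ∂_3, so H_2 ≅ Z.

As a check, the Euler characteristic is 4 − 6 + 4 = 2, which agrees with 1 − 0 + 1 = 2.
(K is a triangulation of the 2-sphere S^2.)

H_0 ≅ Z,  H_1 = 0,  H_2 ≅ Z.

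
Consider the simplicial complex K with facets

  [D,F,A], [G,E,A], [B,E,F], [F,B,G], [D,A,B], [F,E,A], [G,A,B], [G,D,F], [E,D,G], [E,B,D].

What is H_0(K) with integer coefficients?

Order the vertices as A < B < D < E < F < G. Listing each simplex with vertices in this order, K has dimension 2 with simplices:

  0-simplices (6): A, B, D, E, F, G
  1-simplices (15): AB, AD, AE, AF, AG, BD, BE, BF, BG, DE, DF, DG, EF, EG, FG
  2-simplices (10): ABD, ABG, ADF, AEF, AEG, BDE, BEF, BFG, DEG, DFG

giving chain groups C_0 ≅ Z^6, C_1 ≅ Z^15, C_2 ≅ Z^10.

∂_1: C_1 → C_0 is given by ∂[p,q] = [q] − [p]. For instance
  ∂BF = F − B.
This gives a 6×15 integer matrix of rank 5; reducing to Smith normal form yields diagonal entries (1,1,1,1,1).

∂_2: C_2 → C_1 sends each 2-simplex [p,q,r] to [q,r] − [p,r] + [p,q]. For instance
  ∂BEF = EF − BF + BE,
  ∂ABD = BD − AD + AB.
The resulting 15×10 matrix has rank 10, and its Smith normal form has invariant factors (1,1,1,1,1,1,1,1,1,2).

Computing H_k = (kernel of ∂_k) / (image of ∂_{k+1}):

  H_0: rank C_0 − rank ∂_1 = 6 − 5 = 1, and the invariant factors of ∂_1 are all 1, so H_0 ≅ Z.

H_0 ≅ Z.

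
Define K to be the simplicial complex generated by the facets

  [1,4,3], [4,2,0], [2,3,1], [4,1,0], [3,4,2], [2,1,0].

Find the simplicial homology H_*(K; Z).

H_0 ≅ Z,  H_1 = 0,  H_2 ≅ Z.

Fix the vertex order 0 < 1 < 2 < 3 < 4 and write every simplex with vertices in increasing order. Then dim K = 2 and the simplices of K are:

  0-simplices (5): [0], [1], [2], [3], [4]
  1-simplices (9): [0,1], [0,2], [0,4], [1,2], [1,3], [1,4], [2,3], [2,4], [3,4]
  2-simplices (6): [0,1,2], [0,1,4], [0,2,4], [1,2,3], [1,3,4], [2,3,4]

Hence C_0 ≅ Z^5, C_1 ≅ Z^9, C_2 ≅ Z^6.

Boundary ∂_1: C_1 → C_0 sends each edge [p,q] (with p < q) to q − p. For instance
  ∂[3,4] = [4] − [3].
As a 5×9 matrix over Z this has rank 4, with invariant factors (1,1,1,1).

∂_2: C_2 → C_1 sends each 2-simplex [p,q,r] to [q,r] − [p,r] + [p,q]. For instance
  ∂[0,2,4] = [2,4] − [0,4] + [0,2],
  ∂[0,1,4] = [1,4] − [0,4] + [0,1].
As a 9×6 matrix over Z this has rank 5, with invariant factors (1,1,1,1,1).

Now H_k = ker ∂_k / im ∂_{k+1}, so:

  H_0: rank C_0 − rank ∂_1 = 5 − 4 = 1, and the invariant factors of ∂_1 are all 1, so H_0 = Z.
  H_1: rank ker ∂_1 − rank ∂_2 = (9 − 4) − 5 = 0, and the invariant factors of ∂_2 are all 1, so H_1 = 0.
  H_2: rank ker ∂_2 − rank ∂_3 = (6 − 5) − 0 = 1, and there is no ∂_3, so H_2 = Z.

As a check, the Euler characteristic is 5 − 9 + 6 = 2, which agrees with 1 − 0 + 1 = 2.
(K is a triangulation of the 2-sphere S^2.)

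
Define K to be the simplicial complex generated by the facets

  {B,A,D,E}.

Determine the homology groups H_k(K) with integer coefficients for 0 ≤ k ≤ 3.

K has 4 vertices, 6 edges, 4 triangles, 1 3-simplex.
rank ∂_0 = 0, rank ∂_1 = 3 ⇒ b_0 = 4 − 0 − 3 = 1; all invariant factors of ∂_1 are 1 so no torsion. So H_0 ≅ Z.
rank ∂_1 = 3, rank ∂_2 = 3 ⇒ b_1 = 6 − 3 − 3 = 0; all invariant factors of ∂_2 are 1 so no torsion. So H_1 ≅ 0.
rank ∂_2 = 3, rank ∂_3 = 1 ⇒ b_2 = 4 − 3 − 1 = 0; all invariant factors of ∂_3 are 1 so no torsion. So H_2 ≅ 0.
rank ∂_3 = 1, rank ∂_4 = 0 ⇒ b_3 = 1 − 1 − 0 = 0. So H_3 ≅ 0.

H_0 = Z,  H_1 = 0,  H_2 = 0,  H_3 = 0.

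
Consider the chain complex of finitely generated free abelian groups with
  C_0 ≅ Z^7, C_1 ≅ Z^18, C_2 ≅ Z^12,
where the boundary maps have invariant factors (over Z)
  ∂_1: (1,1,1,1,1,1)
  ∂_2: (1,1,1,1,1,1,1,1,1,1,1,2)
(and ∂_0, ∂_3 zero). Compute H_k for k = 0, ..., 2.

H_0 = Z,  H_1 = Z/2Z,  H_2 = 0.

H_0: b_0 = 7 − 0 − 6 = 1; torsion from ∂_1 factors > 1: none. So H_0 = Z.
H_1: b_1 = 18 − 6 − 12 = 0; torsion from ∂_2 factors > 1: [2]. So H_1 = Z/2Z.
H_2: b_2 = 12 − 12 − 0 = 0; torsion from ∂_3 factors > 1: none. So H_2 = 0.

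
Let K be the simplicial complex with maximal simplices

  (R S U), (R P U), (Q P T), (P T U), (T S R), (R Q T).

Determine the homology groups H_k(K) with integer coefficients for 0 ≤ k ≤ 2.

We work with the vertex ordering P < Q < R < S < T < U. The simplices of K, each written with vertices in increasing order, are:

  0-simplices (6): P, Q, R, S, T, U
  1-simplices (12): PQ, PR, PT, PU, QR, QT, RS, RT, RU, ST, SU, TU
  2-simplices (6): PQT, PRU, PTU, QRT, RST, RSU

giving chain groups C_0 ≅ Z^6, C_1 ≅ Z^12, C_2 ≅ Z^6.

∂_1: C_1 → C_0 is given by ∂[p,q] = [q] − [p].
This gives a 6×12 integer matrix of rank 5; reducing to Smith normal form yields diagonal entries (1,1,1,1,1).

The boundary map ∂_2: C_2 → C_1 acts by ∂[p,q,r] = [q,r] − [p,r] + [p,q]. For instance
  ∂RST = ST − RT + RS,
  ∂PRU = RU − PU + PR.
The resulting 12×6 matrix has rank 6, and its Smith normal form has invariant factors (1,1,1,1,1,1).

From H_k ≅ ker(∂_k) / im(∂_{k+1}) we obtain:

  H_0: rank C_0 − rank ∂_1 = 6 − 5 = 1, and the invariant factors of ∂_1 are all 1, so H_0 ≅ Z.
  H_1: rank ker ∂_1 − rank ∂_2 = (12 − 5) − 6 = 1, and the invariant factors of ∂_2 are all 1, so H_1 ≅ Z.
  H_2: rank ker ∂_2 − rank ∂_3 = (6 − 6) − 0 = 0, and there is no ∂_3, so H_2 ≅ 0.

H_0 ≅ Z,  H_1 ≅ Z,  H_2 = 0.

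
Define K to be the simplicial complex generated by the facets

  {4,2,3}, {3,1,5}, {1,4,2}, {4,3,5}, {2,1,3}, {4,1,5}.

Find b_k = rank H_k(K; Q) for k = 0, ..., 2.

We work with the vertex ordering 1 < 2 < 3 < 4 < 5. The simplices of K, each written with vertices in increasing order, are:

  0-simplices (5): [1], [2], [3], [4], [5]
  1-simplices (9): [1,2], [1,3], [1,4], [1,5], [2,3], [2,4], [3,4], [3,5], [4,5]
  2-simplices (6): [1,2,3], [1,2,4], [1,3,5], [1,4,5], [2,3,4], [3,4,5]

Hence C_0 ≅ Z^5, C_1 ≅ Z^9, C_2 ≅ Z^6.

Boundary ∂_1: C_1 → C_0 maps an edge to its endpoints' difference, ∂[p,q] = q − p.
The 5×9 boundary matrix has rank 4 and Smith normal form diag(1,1,1,1).

∂_2: C_2 → C_1 sends each 2-simplex [p,q,r] to [q,r] − [p,r] + [p,q]. For instance
  ∂[1,4,5] = [4,5] − [1,5] + [1,4],
  ∂[3,4,5] = [4,5] − [3,5] + [3,4].
The 9×6 boundary matrix has rank 5 and Smith normal form diag(1,1,1,1,1).

Now H_k = ker ∂_k / im ∂_{k+1}, so:

  H_0: rank C_0 − rank ∂_1 = 5 − 4 = 1, and the invariant factors of ∂_1 are all 1, so H_0 ≅ Z.
  H_1: rank ker ∂_1 − rank ∂_2 = (9 − 4) − 5 = 0, and the invariant factors of ∂_2 are all 1, so H_1 ≅ 0.
  H_2: rank ker ∂_2 − rank ∂_3 = (6 − 5) − 0 = 1, and there is no ∂_3, so H_2 ≅ Z.

Hence the Betti numbers are b_0 = 1, b_1 = 0, b_2 = 1.

b_0 = 1, b_1 = 0, b_2 = 1.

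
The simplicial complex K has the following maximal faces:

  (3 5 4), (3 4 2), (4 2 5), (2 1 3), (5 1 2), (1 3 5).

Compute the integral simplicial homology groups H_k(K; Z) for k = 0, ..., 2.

We work with the vertex ordering 1 < 2 < 3 < 4 < 5. The simplices of K, each written with vertices in increasing order, are:

  0-simplices (5): [1], [2], [3], [4], [5]
  1-simplices (9): [1,2], [1,3], [1,5], [2,3], [2,4], [2,5], [3,4], [3,5], [4,5]
  2-simplices (6): [1,2,3], [1,2,5], [1,3,5], [2,3,4], [2,4,5], [3,4,5]

Hence C_0 ≅ Z^5, C_1 ≅ Z^9, C_2 ≅ Z^6.

∂_1: C_1 → C_0 is given by ∂[p,q] = [q] − [p].
The resulting 5×9 matrix has rank 4, and its Smith normal form has invariant factors (1,1,1,1).

The boundary map ∂_2: C_2 → C_1 maps a triangle to the signed sum of its edges. For instance
  ∂[1,2,5] = [2,5] − [1,5] + [1,2],
  ∂[3,4,5] = [4,5] − [3,5] + [3,4].
This gives a 9×6 integer matrix of rank 5; reducing to Smith normal form yields diagonal entries (1,1,1,1,1).

Computing H_k = (kernel of ∂_k) / (image of ∂_{k+1}):

  H_0: rank C_0 − rank ∂_1 = 5 − 4 = 1, and the invariant factors of ∂_1 are all 1, so H_0 ≅ Z.
  H_1: rank ker ∂_1 − rank ∂_2 = (9 − 4) − 5 = 0, and the invariant factors of ∂_2 are all 1, so H_1 ≅ 0.
  H_2: rank ker ∂_2 − rank ∂_3 = (6 − 5) − 0 = 1, and there is no ∂_3, so H_2 ≅ Z.

(K is a triangulation of the 2-sphere S^2.)

H_0 = Z,  H_1 = 0,  H_2 = Z.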